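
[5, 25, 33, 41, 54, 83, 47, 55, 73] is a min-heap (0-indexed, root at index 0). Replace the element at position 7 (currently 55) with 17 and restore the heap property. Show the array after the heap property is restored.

set index 7 from 55 to 17 → [5, 25, 33, 41, 54, 83, 47, 17, 73]
17 < parent 41 at index 3, swap → [5, 25, 33, 17, 54, 83, 47, 41, 73]
17 < parent 25 at index 1, swap → [5, 17, 33, 25, 54, 83, 47, 41, 73]

[5, 17, 33, 25, 54, 83, 47, 41, 73]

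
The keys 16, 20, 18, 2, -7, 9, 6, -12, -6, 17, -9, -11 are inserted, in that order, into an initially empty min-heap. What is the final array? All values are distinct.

[-12, -9, -11, -6, -7, 6, 9, 20, 2, 17, 16, 18]

Insert 16:
  append 16 at index 0 → [16] (no swap needed)
Insert 20:
  append 20 at index 1 → [16, 20] (no swap needed)
Insert 18:
  append 18 at index 2 → [16, 20, 18] (no swap needed)
Insert 2:
  append 2 at index 3 → [16, 20, 18, 2]
  2 < parent 20 at index 1, swap → [16, 2, 18, 20]
  2 < parent 16 at index 0, swap → [2, 16, 18, 20]
Insert -7:
  append -7 at index 4 → [2, 16, 18, 20, -7]
  -7 < parent 16 at index 1, swap → [2, -7, 18, 20, 16]
  -7 < parent 2 at index 0, swap → [-7, 2, 18, 20, 16]
Insert 9:
  append 9 at index 5 → [-7, 2, 18, 20, 16, 9]
  9 < parent 18 at index 2, swap → [-7, 2, 9, 20, 16, 18]
Insert 6:
  append 6 at index 6 → [-7, 2, 9, 20, 16, 18, 6]
  6 < parent 9 at index 2, swap → [-7, 2, 6, 20, 16, 18, 9]
Insert -12:
  append -12 at index 7 → [-7, 2, 6, 20, 16, 18, 9, -12]
  -12 < parent 20 at index 3, swap → [-7, 2, 6, -12, 16, 18, 9, 20]
  -12 < parent 2 at index 1, swap → [-7, -12, 6, 2, 16, 18, 9, 20]
  -12 < parent -7 at index 0, swap → [-12, -7, 6, 2, 16, 18, 9, 20]
Insert -6:
  append -6 at index 8 → [-12, -7, 6, 2, 16, 18, 9, 20, -6]
  -6 < parent 2 at index 3, swap → [-12, -7, 6, -6, 16, 18, 9, 20, 2]
Insert 17:
  append 17 at index 9 → [-12, -7, 6, -6, 16, 18, 9, 20, 2, 17] (no swap needed)
Insert -9:
  append -9 at index 10 → [-12, -7, 6, -6, 16, 18, 9, 20, 2, 17, -9]
  -9 < parent 16 at index 4, swap → [-12, -7, 6, -6, -9, 18, 9, 20, 2, 17, 16]
  -9 < parent -7 at index 1, swap → [-12, -9, 6, -6, -7, 18, 9, 20, 2, 17, 16]
Insert -11:
  append -11 at index 11 → [-12, -9, 6, -6, -7, 18, 9, 20, 2, 17, 16, -11]
  -11 < parent 18 at index 5, swap → [-12, -9, 6, -6, -7, -11, 9, 20, 2, 17, 16, 18]
  -11 < parent 6 at index 2, swap → [-12, -9, -11, -6, -7, 6, 9, 20, 2, 17, 16, 18]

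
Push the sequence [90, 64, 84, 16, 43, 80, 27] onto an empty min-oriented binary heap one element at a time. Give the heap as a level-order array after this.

[16, 43, 27, 90, 64, 84, 80]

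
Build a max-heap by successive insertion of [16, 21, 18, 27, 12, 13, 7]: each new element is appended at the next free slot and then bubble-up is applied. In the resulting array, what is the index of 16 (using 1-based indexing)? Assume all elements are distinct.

Insert 16:
  append 16 at index 1 → [16] (no swap needed)
Insert 21:
  append 21 at index 2 → [16, 21]
  21 > parent 16 at index 1, swap → [21, 16]
Insert 18:
  append 18 at index 3 → [21, 16, 18] (no swap needed)
Insert 27:
  append 27 at index 4 → [21, 16, 18, 27]
  27 > parent 16 at index 2, swap → [21, 27, 18, 16]
  27 > parent 21 at index 1, swap → [27, 21, 18, 16]
Insert 12:
  append 12 at index 5 → [27, 21, 18, 16, 12] (no swap needed)
Insert 13:
  append 13 at index 6 → [27, 21, 18, 16, 12, 13] (no swap needed)
Insert 7:
  append 7 at index 7 → [27, 21, 18, 16, 12, 13, 7] (no swap needed)
resulting array: [27, 21, 18, 16, 12, 13, 7]

4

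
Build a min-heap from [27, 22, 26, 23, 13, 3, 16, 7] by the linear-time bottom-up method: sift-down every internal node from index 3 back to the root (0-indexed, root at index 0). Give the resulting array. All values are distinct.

[3, 7, 16, 22, 13, 26, 27, 23]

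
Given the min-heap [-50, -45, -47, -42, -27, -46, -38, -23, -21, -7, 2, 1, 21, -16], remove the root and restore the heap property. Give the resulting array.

[-47, -45, -46, -42, -27, -16, -38, -23, -21, -7, 2, 1, 21]

remove root -50; move last element -16 to root → [-16, -45, -47, -42, -27, -46, -38, -23, -21, -7, 2, 1, 21]
-16 vs smaller child -47 at index 2, swap → [-47, -45, -16, -42, -27, -46, -38, -23, -21, -7, 2, 1, 21]
-16 vs smaller child -46 at index 5, swap → [-47, -45, -46, -42, -27, -16, -38, -23, -21, -7, 2, 1, 21]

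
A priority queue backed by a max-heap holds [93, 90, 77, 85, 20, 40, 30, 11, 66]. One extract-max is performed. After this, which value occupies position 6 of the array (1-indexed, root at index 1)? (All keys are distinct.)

remove root 93; move last element 66 to root → [66, 90, 77, 85, 20, 40, 30, 11]
66 vs larger child 90 at index 2, swap → [90, 66, 77, 85, 20, 40, 30, 11]
66 vs larger child 85 at index 4, swap → [90, 85, 77, 66, 20, 40, 30, 11]
resulting array: [90, 85, 77, 66, 20, 40, 30, 11]

40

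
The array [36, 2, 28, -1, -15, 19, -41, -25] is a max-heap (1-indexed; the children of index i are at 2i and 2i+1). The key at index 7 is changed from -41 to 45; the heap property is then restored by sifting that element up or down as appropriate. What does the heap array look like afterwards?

set index 7 from -41 to 45 → [36, 2, 28, -1, -15, 19, 45, -25]
45 > parent 28 at index 3, swap → [36, 2, 45, -1, -15, 19, 28, -25]
45 > parent 36 at index 1, swap → [45, 2, 36, -1, -15, 19, 28, -25]

[45, 2, 36, -1, -15, 19, 28, -25]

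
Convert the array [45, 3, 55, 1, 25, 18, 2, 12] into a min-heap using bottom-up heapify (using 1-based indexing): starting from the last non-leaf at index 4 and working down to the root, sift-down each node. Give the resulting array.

sift down from index 4: already satisfies heap property
sift down from index 3:
  55 vs smaller child 2 at index 7, swap → [45, 3, 2, 1, 25, 18, 55, 12]
sift down from index 2:
  3 vs smaller child 1 at index 4, swap → [45, 1, 2, 3, 25, 18, 55, 12]
sift down from index 1:
  45 vs smaller child 1 at index 2, swap → [1, 45, 2, 3, 25, 18, 55, 12]
  45 vs smaller child 3 at index 4, swap → [1, 3, 2, 45, 25, 18, 55, 12]
  45 vs only child 12 at index 8, swap → [1, 3, 2, 12, 25, 18, 55, 45]

[1, 3, 2, 12, 25, 18, 55, 45]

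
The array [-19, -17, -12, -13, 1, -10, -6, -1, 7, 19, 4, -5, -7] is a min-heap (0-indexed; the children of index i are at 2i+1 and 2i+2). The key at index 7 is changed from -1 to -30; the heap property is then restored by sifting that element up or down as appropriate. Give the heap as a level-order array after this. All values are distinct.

set index 7 from -1 to -30 → [-19, -17, -12, -13, 1, -10, -6, -30, 7, 19, 4, -5, -7]
-30 < parent -13 at index 3, swap → [-19, -17, -12, -30, 1, -10, -6, -13, 7, 19, 4, -5, -7]
-30 < parent -17 at index 1, swap → [-19, -30, -12, -17, 1, -10, -6, -13, 7, 19, 4, -5, -7]
-30 < parent -19 at index 0, swap → [-30, -19, -12, -17, 1, -10, -6, -13, 7, 19, 4, -5, -7]

[-30, -19, -12, -17, 1, -10, -6, -13, 7, 19, 4, -5, -7]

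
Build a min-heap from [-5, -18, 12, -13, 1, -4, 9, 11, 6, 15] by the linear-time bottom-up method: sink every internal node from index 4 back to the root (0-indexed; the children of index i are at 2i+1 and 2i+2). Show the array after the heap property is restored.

sift down from index 4: already satisfies heap property
sift down from index 3: already satisfies heap property
sift down from index 2:
  12 vs smaller child -4 at index 5, swap → [-5, -18, -4, -13, 1, 12, 9, 11, 6, 15]
sift down from index 1: already satisfies heap property
sift down from index 0:
  -5 vs smaller child -18 at index 1, swap → [-18, -5, -4, -13, 1, 12, 9, 11, 6, 15]
  -5 vs smaller child -13 at index 3, swap → [-18, -13, -4, -5, 1, 12, 9, 11, 6, 15]

[-18, -13, -4, -5, 1, 12, 9, 11, 6, 15]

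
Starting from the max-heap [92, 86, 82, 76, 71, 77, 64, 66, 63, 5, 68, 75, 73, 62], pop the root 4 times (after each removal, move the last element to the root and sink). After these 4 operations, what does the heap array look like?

[76, 71, 75, 66, 68, 73, 64, 62, 63, 5]

extract-max #1 returns 92:
  remove root 92; move last element 62 to root → [62, 86, 82, 76, 71, 77, 64, 66, 63, 5, 68, 75, 73]
  62 vs larger child 86 at index 1, swap → [86, 62, 82, 76, 71, 77, 64, 66, 63, 5, 68, 75, 73]
  62 vs larger child 76 at index 3, swap → [86, 76, 82, 62, 71, 77, 64, 66, 63, 5, 68, 75, 73]
  62 vs larger child 66 at index 7, swap → [86, 76, 82, 66, 71, 77, 64, 62, 63, 5, 68, 75, 73]
extract-max #2 returns 86:
  remove root 86; move last element 73 to root → [73, 76, 82, 66, 71, 77, 64, 62, 63, 5, 68, 75]
  73 vs larger child 82 at index 2, swap → [82, 76, 73, 66, 71, 77, 64, 62, 63, 5, 68, 75]
  73 vs larger child 77 at index 5, swap → [82, 76, 77, 66, 71, 73, 64, 62, 63, 5, 68, 75]
  73 vs only child 75 at index 11, swap → [82, 76, 77, 66, 71, 75, 64, 62, 63, 5, 68, 73]
extract-max #3 returns 82:
  remove root 82; move last element 73 to root → [73, 76, 77, 66, 71, 75, 64, 62, 63, 5, 68]
  73 vs larger child 77 at index 2, swap → [77, 76, 73, 66, 71, 75, 64, 62, 63, 5, 68]
  73 vs larger child 75 at index 5, swap → [77, 76, 75, 66, 71, 73, 64, 62, 63, 5, 68]
extract-max #4 returns 77:
  remove root 77; move last element 68 to root → [68, 76, 75, 66, 71, 73, 64, 62, 63, 5]
  68 vs larger child 76 at index 1, swap → [76, 68, 75, 66, 71, 73, 64, 62, 63, 5]
  68 vs larger child 71 at index 4, swap → [76, 71, 75, 66, 68, 73, 64, 62, 63, 5]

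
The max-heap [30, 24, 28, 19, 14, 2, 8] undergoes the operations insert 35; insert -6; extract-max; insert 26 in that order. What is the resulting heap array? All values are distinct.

insert 35:
  append 35 at index 7 → [30, 24, 28, 19, 14, 2, 8, 35]
  35 > parent 19 at index 3, swap → [30, 24, 28, 35, 14, 2, 8, 19]
  35 > parent 24 at index 1, swap → [30, 35, 28, 24, 14, 2, 8, 19]
  35 > parent 30 at index 0, swap → [35, 30, 28, 24, 14, 2, 8, 19]
insert -6:
  append -6 at index 8 → [35, 30, 28, 24, 14, 2, 8, 19, -6] (no swap needed)
extract-max → returns 35:
  remove root 35; move last element -6 to root → [-6, 30, 28, 24, 14, 2, 8, 19]
  -6 vs larger child 30 at index 1, swap → [30, -6, 28, 24, 14, 2, 8, 19]
  -6 vs larger child 24 at index 3, swap → [30, 24, 28, -6, 14, 2, 8, 19]
  -6 vs only child 19 at index 7, swap → [30, 24, 28, 19, 14, 2, 8, -6]
insert 26:
  append 26 at index 8 → [30, 24, 28, 19, 14, 2, 8, -6, 26]
  26 > parent 19 at index 3, swap → [30, 24, 28, 26, 14, 2, 8, -6, 19]
  26 > parent 24 at index 1, swap → [30, 26, 28, 24, 14, 2, 8, -6, 19]

[30, 26, 28, 24, 14, 2, 8, -6, 19]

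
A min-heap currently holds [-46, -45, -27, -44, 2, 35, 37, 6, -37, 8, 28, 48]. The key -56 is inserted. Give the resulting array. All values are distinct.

append -56 at index 12 → [-46, -45, -27, -44, 2, 35, 37, 6, -37, 8, 28, 48, -56]
-56 < parent 35 at index 5, swap → [-46, -45, -27, -44, 2, -56, 37, 6, -37, 8, 28, 48, 35]
-56 < parent -27 at index 2, swap → [-46, -45, -56, -44, 2, -27, 37, 6, -37, 8, 28, 48, 35]
-56 < parent -46 at index 0, swap → [-56, -45, -46, -44, 2, -27, 37, 6, -37, 8, 28, 48, 35]

[-56, -45, -46, -44, 2, -27, 37, 6, -37, 8, 28, 48, 35]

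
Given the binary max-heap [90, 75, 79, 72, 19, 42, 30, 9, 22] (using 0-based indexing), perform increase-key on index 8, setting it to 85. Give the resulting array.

[90, 85, 79, 75, 19, 42, 30, 9, 72]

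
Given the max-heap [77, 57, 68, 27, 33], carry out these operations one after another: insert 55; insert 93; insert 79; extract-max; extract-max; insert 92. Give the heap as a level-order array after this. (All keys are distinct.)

insert 55:
  append 55 at index 5 → [77, 57, 68, 27, 33, 55] (no swap needed)
insert 93:
  append 93 at index 6 → [77, 57, 68, 27, 33, 55, 93]
  93 > parent 68 at index 2, swap → [77, 57, 93, 27, 33, 55, 68]
  93 > parent 77 at index 0, swap → [93, 57, 77, 27, 33, 55, 68]
insert 79:
  append 79 at index 7 → [93, 57, 77, 27, 33, 55, 68, 79]
  79 > parent 27 at index 3, swap → [93, 57, 77, 79, 33, 55, 68, 27]
  79 > parent 57 at index 1, swap → [93, 79, 77, 57, 33, 55, 68, 27]
extract-max → returns 93:
  remove root 93; move last element 27 to root → [27, 79, 77, 57, 33, 55, 68]
  27 vs larger child 79 at index 1, swap → [79, 27, 77, 57, 33, 55, 68]
  27 vs larger child 57 at index 3, swap → [79, 57, 77, 27, 33, 55, 68]
extract-max → returns 79:
  remove root 79; move last element 68 to root → [68, 57, 77, 27, 33, 55]
  68 vs larger child 77 at index 2, swap → [77, 57, 68, 27, 33, 55]
insert 92:
  append 92 at index 6 → [77, 57, 68, 27, 33, 55, 92]
  92 > parent 68 at index 2, swap → [77, 57, 92, 27, 33, 55, 68]
  92 > parent 77 at index 0, swap → [92, 57, 77, 27, 33, 55, 68]

[92, 57, 77, 27, 33, 55, 68]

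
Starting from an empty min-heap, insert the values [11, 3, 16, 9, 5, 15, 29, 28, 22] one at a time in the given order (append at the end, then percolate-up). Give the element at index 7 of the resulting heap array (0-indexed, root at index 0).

28

Insert 11:
  append 11 at index 0 → [11] (no swap needed)
Insert 3:
  append 3 at index 1 → [11, 3]
  3 < parent 11 at index 0, swap → [3, 11]
Insert 16:
  append 16 at index 2 → [3, 11, 16] (no swap needed)
Insert 9:
  append 9 at index 3 → [3, 11, 16, 9]
  9 < parent 11 at index 1, swap → [3, 9, 16, 11]
Insert 5:
  append 5 at index 4 → [3, 9, 16, 11, 5]
  5 < parent 9 at index 1, swap → [3, 5, 16, 11, 9]
Insert 15:
  append 15 at index 5 → [3, 5, 16, 11, 9, 15]
  15 < parent 16 at index 2, swap → [3, 5, 15, 11, 9, 16]
Insert 29:
  append 29 at index 6 → [3, 5, 15, 11, 9, 16, 29] (no swap needed)
Insert 28:
  append 28 at index 7 → [3, 5, 15, 11, 9, 16, 29, 28] (no swap needed)
Insert 22:
  append 22 at index 8 → [3, 5, 15, 11, 9, 16, 29, 28, 22] (no swap needed)
resulting array: [3, 5, 15, 11, 9, 16, 29, 28, 22]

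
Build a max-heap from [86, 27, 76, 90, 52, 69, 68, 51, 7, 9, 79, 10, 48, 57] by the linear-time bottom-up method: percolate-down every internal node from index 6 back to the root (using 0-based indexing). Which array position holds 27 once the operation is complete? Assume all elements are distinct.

sift down from index 6: already satisfies heap property
sift down from index 5: already satisfies heap property
sift down from index 4:
  52 vs larger child 79 at index 10, swap → [86, 27, 76, 90, 79, 69, 68, 51, 7, 9, 52, 10, 48, 57]
sift down from index 3: already satisfies heap property
sift down from index 2: already satisfies heap property
sift down from index 1:
  27 vs larger child 90 at index 3, swap → [86, 90, 76, 27, 79, 69, 68, 51, 7, 9, 52, 10, 48, 57]
  27 vs larger child 51 at index 7, swap → [86, 90, 76, 51, 79, 69, 68, 27, 7, 9, 52, 10, 48, 57]
sift down from index 0:
  86 vs larger child 90 at index 1, swap → [90, 86, 76, 51, 79, 69, 68, 27, 7, 9, 52, 10, 48, 57]
resulting array: [90, 86, 76, 51, 79, 69, 68, 27, 7, 9, 52, 10, 48, 57]

7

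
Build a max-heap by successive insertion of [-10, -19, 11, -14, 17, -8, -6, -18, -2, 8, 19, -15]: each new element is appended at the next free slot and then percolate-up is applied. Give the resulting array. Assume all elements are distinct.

Insert -10:
  append -10 at index 0 → [-10] (no swap needed)
Insert -19:
  append -19 at index 1 → [-10, -19] (no swap needed)
Insert 11:
  append 11 at index 2 → [-10, -19, 11]
  11 > parent -10 at index 0, swap → [11, -19, -10]
Insert -14:
  append -14 at index 3 → [11, -19, -10, -14]
  -14 > parent -19 at index 1, swap → [11, -14, -10, -19]
Insert 17:
  append 17 at index 4 → [11, -14, -10, -19, 17]
  17 > parent -14 at index 1, swap → [11, 17, -10, -19, -14]
  17 > parent 11 at index 0, swap → [17, 11, -10, -19, -14]
Insert -8:
  append -8 at index 5 → [17, 11, -10, -19, -14, -8]
  -8 > parent -10 at index 2, swap → [17, 11, -8, -19, -14, -10]
Insert -6:
  append -6 at index 6 → [17, 11, -8, -19, -14, -10, -6]
  -6 > parent -8 at index 2, swap → [17, 11, -6, -19, -14, -10, -8]
Insert -18:
  append -18 at index 7 → [17, 11, -6, -19, -14, -10, -8, -18]
  -18 > parent -19 at index 3, swap → [17, 11, -6, -18, -14, -10, -8, -19]
Insert -2:
  append -2 at index 8 → [17, 11, -6, -18, -14, -10, -8, -19, -2]
  -2 > parent -18 at index 3, swap → [17, 11, -6, -2, -14, -10, -8, -19, -18]
Insert 8:
  append 8 at index 9 → [17, 11, -6, -2, -14, -10, -8, -19, -18, 8]
  8 > parent -14 at index 4, swap → [17, 11, -6, -2, 8, -10, -8, -19, -18, -14]
Insert 19:
  append 19 at index 10 → [17, 11, -6, -2, 8, -10, -8, -19, -18, -14, 19]
  19 > parent 8 at index 4, swap → [17, 11, -6, -2, 19, -10, -8, -19, -18, -14, 8]
  19 > parent 11 at index 1, swap → [17, 19, -6, -2, 11, -10, -8, -19, -18, -14, 8]
  19 > parent 17 at index 0, swap → [19, 17, -6, -2, 11, -10, -8, -19, -18, -14, 8]
Insert -15:
  append -15 at index 11 → [19, 17, -6, -2, 11, -10, -8, -19, -18, -14, 8, -15] (no swap needed)

[19, 17, -6, -2, 11, -10, -8, -19, -18, -14, 8, -15]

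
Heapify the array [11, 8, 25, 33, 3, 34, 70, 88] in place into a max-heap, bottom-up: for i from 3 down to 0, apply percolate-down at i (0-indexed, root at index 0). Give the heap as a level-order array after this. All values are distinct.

[88, 33, 70, 11, 3, 34, 25, 8]

sift down from index 3:
  33 vs only child 88 at index 7, swap → [11, 8, 25, 88, 3, 34, 70, 33]
sift down from index 2:
  25 vs larger child 70 at index 6, swap → [11, 8, 70, 88, 3, 34, 25, 33]
sift down from index 1:
  8 vs larger child 88 at index 3, swap → [11, 88, 70, 8, 3, 34, 25, 33]
  8 vs only child 33 at index 7, swap → [11, 88, 70, 33, 3, 34, 25, 8]
sift down from index 0:
  11 vs larger child 88 at index 1, swap → [88, 11, 70, 33, 3, 34, 25, 8]
  11 vs larger child 33 at index 3, swap → [88, 33, 70, 11, 3, 34, 25, 8]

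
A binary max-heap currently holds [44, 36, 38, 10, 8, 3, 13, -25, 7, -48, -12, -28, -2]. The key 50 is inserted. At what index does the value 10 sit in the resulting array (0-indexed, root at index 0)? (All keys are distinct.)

3

append 50 at index 13 → [44, 36, 38, 10, 8, 3, 13, -25, 7, -48, -12, -28, -2, 50]
50 > parent 13 at index 6, swap → [44, 36, 38, 10, 8, 3, 50, -25, 7, -48, -12, -28, -2, 13]
50 > parent 38 at index 2, swap → [44, 36, 50, 10, 8, 3, 38, -25, 7, -48, -12, -28, -2, 13]
50 > parent 44 at index 0, swap → [50, 36, 44, 10, 8, 3, 38, -25, 7, -48, -12, -28, -2, 13]
resulting array: [50, 36, 44, 10, 8, 3, 38, -25, 7, -48, -12, -28, -2, 13]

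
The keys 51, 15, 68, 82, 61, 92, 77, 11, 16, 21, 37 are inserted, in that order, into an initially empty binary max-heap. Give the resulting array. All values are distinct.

[92, 68, 82, 16, 61, 51, 77, 11, 15, 21, 37]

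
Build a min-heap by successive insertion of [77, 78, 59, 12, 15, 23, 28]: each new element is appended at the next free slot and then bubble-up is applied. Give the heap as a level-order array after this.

Insert 77:
  append 77 at index 0 → [77] (no swap needed)
Insert 78:
  append 78 at index 1 → [77, 78] (no swap needed)
Insert 59:
  append 59 at index 2 → [77, 78, 59]
  59 < parent 77 at index 0, swap → [59, 78, 77]
Insert 12:
  append 12 at index 3 → [59, 78, 77, 12]
  12 < parent 78 at index 1, swap → [59, 12, 77, 78]
  12 < parent 59 at index 0, swap → [12, 59, 77, 78]
Insert 15:
  append 15 at index 4 → [12, 59, 77, 78, 15]
  15 < parent 59 at index 1, swap → [12, 15, 77, 78, 59]
Insert 23:
  append 23 at index 5 → [12, 15, 77, 78, 59, 23]
  23 < parent 77 at index 2, swap → [12, 15, 23, 78, 59, 77]
Insert 28:
  append 28 at index 6 → [12, 15, 23, 78, 59, 77, 28] (no swap needed)

[12, 15, 23, 78, 59, 77, 28]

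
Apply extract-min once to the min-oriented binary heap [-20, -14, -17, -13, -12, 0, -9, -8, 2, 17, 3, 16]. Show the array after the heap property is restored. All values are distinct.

[-17, -14, -9, -13, -12, 0, 16, -8, 2, 17, 3]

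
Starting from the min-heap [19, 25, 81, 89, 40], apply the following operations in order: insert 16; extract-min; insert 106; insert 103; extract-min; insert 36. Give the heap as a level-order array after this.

[25, 40, 36, 89, 103, 106, 81]

insert 16:
  append 16 at index 5 → [19, 25, 81, 89, 40, 16]
  16 < parent 81 at index 2, swap → [19, 25, 16, 89, 40, 81]
  16 < parent 19 at index 0, swap → [16, 25, 19, 89, 40, 81]
extract-min → returns 16:
  remove root 16; move last element 81 to root → [81, 25, 19, 89, 40]
  81 vs smaller child 19 at index 2, swap → [19, 25, 81, 89, 40]
insert 106:
  append 106 at index 5 → [19, 25, 81, 89, 40, 106] (no swap needed)
insert 103:
  append 103 at index 6 → [19, 25, 81, 89, 40, 106, 103] (no swap needed)
extract-min → returns 19:
  remove root 19; move last element 103 to root → [103, 25, 81, 89, 40, 106]
  103 vs smaller child 25 at index 1, swap → [25, 103, 81, 89, 40, 106]
  103 vs smaller child 40 at index 4, swap → [25, 40, 81, 89, 103, 106]
insert 36:
  append 36 at index 6 → [25, 40, 81, 89, 103, 106, 36]
  36 < parent 81 at index 2, swap → [25, 40, 36, 89, 103, 106, 81]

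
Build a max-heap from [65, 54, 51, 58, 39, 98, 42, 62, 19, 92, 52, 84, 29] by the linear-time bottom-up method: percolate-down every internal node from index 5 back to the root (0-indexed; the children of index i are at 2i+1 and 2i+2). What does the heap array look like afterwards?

[98, 92, 84, 62, 54, 65, 42, 58, 19, 39, 52, 51, 29]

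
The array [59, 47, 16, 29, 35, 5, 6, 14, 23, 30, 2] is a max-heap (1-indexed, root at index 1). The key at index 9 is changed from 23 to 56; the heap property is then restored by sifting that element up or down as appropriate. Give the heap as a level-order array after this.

set index 9 from 23 to 56 → [59, 47, 16, 29, 35, 5, 6, 14, 56, 30, 2]
56 > parent 29 at index 4, swap → [59, 47, 16, 56, 35, 5, 6, 14, 29, 30, 2]
56 > parent 47 at index 2, swap → [59, 56, 16, 47, 35, 5, 6, 14, 29, 30, 2]

[59, 56, 16, 47, 35, 5, 6, 14, 29, 30, 2]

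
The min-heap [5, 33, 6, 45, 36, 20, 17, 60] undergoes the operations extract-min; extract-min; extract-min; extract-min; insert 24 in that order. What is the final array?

[24, 33, 60, 45, 36]

extract-min → returns 5:
  remove root 5; move last element 60 to root → [60, 33, 6, 45, 36, 20, 17]
  60 vs smaller child 6 at index 2, swap → [6, 33, 60, 45, 36, 20, 17]
  60 vs smaller child 17 at index 6, swap → [6, 33, 17, 45, 36, 20, 60]
extract-min → returns 6:
  remove root 6; move last element 60 to root → [60, 33, 17, 45, 36, 20]
  60 vs smaller child 17 at index 2, swap → [17, 33, 60, 45, 36, 20]
  60 vs only child 20 at index 5, swap → [17, 33, 20, 45, 36, 60]
extract-min → returns 17:
  remove root 17; move last element 60 to root → [60, 33, 20, 45, 36]
  60 vs smaller child 20 at index 2, swap → [20, 33, 60, 45, 36]
extract-min → returns 20:
  remove root 20; move last element 36 to root → [36, 33, 60, 45]
  36 vs smaller child 33 at index 1, swap → [33, 36, 60, 45]
insert 24:
  append 24 at index 4 → [33, 36, 60, 45, 24]
  24 < parent 36 at index 1, swap → [33, 24, 60, 45, 36]
  24 < parent 33 at index 0, swap → [24, 33, 60, 45, 36]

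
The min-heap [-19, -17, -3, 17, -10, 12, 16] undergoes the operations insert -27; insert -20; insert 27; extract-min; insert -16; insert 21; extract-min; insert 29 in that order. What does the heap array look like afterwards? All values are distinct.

[-19, -17, -3, 17, -16, 12, 16, 21, 27, -10, 29]

insert -27:
  append -27 at index 7 → [-19, -17, -3, 17, -10, 12, 16, -27]
  -27 < parent 17 at index 3, swap → [-19, -17, -3, -27, -10, 12, 16, 17]
  -27 < parent -17 at index 1, swap → [-19, -27, -3, -17, -10, 12, 16, 17]
  -27 < parent -19 at index 0, swap → [-27, -19, -3, -17, -10, 12, 16, 17]
insert -20:
  append -20 at index 8 → [-27, -19, -3, -17, -10, 12, 16, 17, -20]
  -20 < parent -17 at index 3, swap → [-27, -19, -3, -20, -10, 12, 16, 17, -17]
  -20 < parent -19 at index 1, swap → [-27, -20, -3, -19, -10, 12, 16, 17, -17]
insert 27:
  append 27 at index 9 → [-27, -20, -3, -19, -10, 12, 16, 17, -17, 27] (no swap needed)
extract-min → returns -27:
  remove root -27; move last element 27 to root → [27, -20, -3, -19, -10, 12, 16, 17, -17]
  27 vs smaller child -20 at index 1, swap → [-20, 27, -3, -19, -10, 12, 16, 17, -17]
  27 vs smaller child -19 at index 3, swap → [-20, -19, -3, 27, -10, 12, 16, 17, -17]
  27 vs smaller child -17 at index 8, swap → [-20, -19, -3, -17, -10, 12, 16, 17, 27]
insert -16:
  append -16 at index 9 → [-20, -19, -3, -17, -10, 12, 16, 17, 27, -16]
  -16 < parent -10 at index 4, swap → [-20, -19, -3, -17, -16, 12, 16, 17, 27, -10]
insert 21:
  append 21 at index 10 → [-20, -19, -3, -17, -16, 12, 16, 17, 27, -10, 21] (no swap needed)
extract-min → returns -20:
  remove root -20; move last element 21 to root → [21, -19, -3, -17, -16, 12, 16, 17, 27, -10]
  21 vs smaller child -19 at index 1, swap → [-19, 21, -3, -17, -16, 12, 16, 17, 27, -10]
  21 vs smaller child -17 at index 3, swap → [-19, -17, -3, 21, -16, 12, 16, 17, 27, -10]
  21 vs smaller child 17 at index 7, swap → [-19, -17, -3, 17, -16, 12, 16, 21, 27, -10]
insert 29:
  append 29 at index 10 → [-19, -17, -3, 17, -16, 12, 16, 21, 27, -10, 29] (no swap needed)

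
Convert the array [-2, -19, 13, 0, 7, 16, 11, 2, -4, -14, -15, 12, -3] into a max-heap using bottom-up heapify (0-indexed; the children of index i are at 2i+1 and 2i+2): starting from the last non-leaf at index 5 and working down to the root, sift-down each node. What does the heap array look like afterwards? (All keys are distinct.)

[16, 7, 13, 2, -14, 12, 11, 0, -4, -19, -15, -2, -3]

sift down from index 5: already satisfies heap property
sift down from index 4: already satisfies heap property
sift down from index 3:
  0 vs larger child 2 at index 7, swap → [-2, -19, 13, 2, 7, 16, 11, 0, -4, -14, -15, 12, -3]
sift down from index 2:
  13 vs larger child 16 at index 5, swap → [-2, -19, 16, 2, 7, 13, 11, 0, -4, -14, -15, 12, -3]
sift down from index 1:
  -19 vs larger child 7 at index 4, swap → [-2, 7, 16, 2, -19, 13, 11, 0, -4, -14, -15, 12, -3]
  -19 vs larger child -14 at index 9, swap → [-2, 7, 16, 2, -14, 13, 11, 0, -4, -19, -15, 12, -3]
sift down from index 0:
  -2 vs larger child 16 at index 2, swap → [16, 7, -2, 2, -14, 13, 11, 0, -4, -19, -15, 12, -3]
  -2 vs larger child 13 at index 5, swap → [16, 7, 13, 2, -14, -2, 11, 0, -4, -19, -15, 12, -3]
  -2 vs larger child 12 at index 11, swap → [16, 7, 13, 2, -14, 12, 11, 0, -4, -19, -15, -2, -3]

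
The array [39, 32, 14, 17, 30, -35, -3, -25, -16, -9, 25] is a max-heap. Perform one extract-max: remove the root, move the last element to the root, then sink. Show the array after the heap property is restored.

[32, 30, 14, 17, 25, -35, -3, -25, -16, -9]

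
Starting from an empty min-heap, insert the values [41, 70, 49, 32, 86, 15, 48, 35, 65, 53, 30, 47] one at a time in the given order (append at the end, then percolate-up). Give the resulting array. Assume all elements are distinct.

[15, 30, 32, 41, 35, 47, 48, 70, 65, 86, 53, 49]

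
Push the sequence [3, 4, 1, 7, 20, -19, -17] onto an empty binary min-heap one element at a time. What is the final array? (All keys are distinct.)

Insert 3:
  append 3 at index 0 → [3] (no swap needed)
Insert 4:
  append 4 at index 1 → [3, 4] (no swap needed)
Insert 1:
  append 1 at index 2 → [3, 4, 1]
  1 < parent 3 at index 0, swap → [1, 4, 3]
Insert 7:
  append 7 at index 3 → [1, 4, 3, 7] (no swap needed)
Insert 20:
  append 20 at index 4 → [1, 4, 3, 7, 20] (no swap needed)
Insert -19:
  append -19 at index 5 → [1, 4, 3, 7, 20, -19]
  -19 < parent 3 at index 2, swap → [1, 4, -19, 7, 20, 3]
  -19 < parent 1 at index 0, swap → [-19, 4, 1, 7, 20, 3]
Insert -17:
  append -17 at index 6 → [-19, 4, 1, 7, 20, 3, -17]
  -17 < parent 1 at index 2, swap → [-19, 4, -17, 7, 20, 3, 1]

[-19, 4, -17, 7, 20, 3, 1]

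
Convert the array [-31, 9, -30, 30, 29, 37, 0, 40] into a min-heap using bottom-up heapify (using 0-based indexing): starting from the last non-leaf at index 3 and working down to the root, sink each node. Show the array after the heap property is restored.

sift down from index 3: already satisfies heap property
sift down from index 2: already satisfies heap property
sift down from index 1: already satisfies heap property
sift down from index 0: already satisfies heap property

[-31, 9, -30, 30, 29, 37, 0, 40]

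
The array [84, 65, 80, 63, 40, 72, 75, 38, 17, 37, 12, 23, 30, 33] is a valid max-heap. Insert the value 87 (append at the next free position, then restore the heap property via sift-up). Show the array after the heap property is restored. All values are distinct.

append 87 at index 14 → [84, 65, 80, 63, 40, 72, 75, 38, 17, 37, 12, 23, 30, 33, 87]
87 > parent 75 at index 6, swap → [84, 65, 80, 63, 40, 72, 87, 38, 17, 37, 12, 23, 30, 33, 75]
87 > parent 80 at index 2, swap → [84, 65, 87, 63, 40, 72, 80, 38, 17, 37, 12, 23, 30, 33, 75]
87 > parent 84 at index 0, swap → [87, 65, 84, 63, 40, 72, 80, 38, 17, 37, 12, 23, 30, 33, 75]

[87, 65, 84, 63, 40, 72, 80, 38, 17, 37, 12, 23, 30, 33, 75]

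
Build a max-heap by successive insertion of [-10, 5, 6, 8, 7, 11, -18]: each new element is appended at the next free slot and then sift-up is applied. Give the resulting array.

Insert -10:
  append -10 at index 0 → [-10] (no swap needed)
Insert 5:
  append 5 at index 1 → [-10, 5]
  5 > parent -10 at index 0, swap → [5, -10]
Insert 6:
  append 6 at index 2 → [5, -10, 6]
  6 > parent 5 at index 0, swap → [6, -10, 5]
Insert 8:
  append 8 at index 3 → [6, -10, 5, 8]
  8 > parent -10 at index 1, swap → [6, 8, 5, -10]
  8 > parent 6 at index 0, swap → [8, 6, 5, -10]
Insert 7:
  append 7 at index 4 → [8, 6, 5, -10, 7]
  7 > parent 6 at index 1, swap → [8, 7, 5, -10, 6]
Insert 11:
  append 11 at index 5 → [8, 7, 5, -10, 6, 11]
  11 > parent 5 at index 2, swap → [8, 7, 11, -10, 6, 5]
  11 > parent 8 at index 0, swap → [11, 7, 8, -10, 6, 5]
Insert -18:
  append -18 at index 6 → [11, 7, 8, -10, 6, 5, -18] (no swap needed)

[11, 7, 8, -10, 6, 5, -18]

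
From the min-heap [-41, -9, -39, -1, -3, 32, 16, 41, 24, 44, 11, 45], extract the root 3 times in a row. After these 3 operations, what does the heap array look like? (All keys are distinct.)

[-3, -1, 16, 24, 11, 32, 45, 41, 44]

extract-min #1 returns -41:
  remove root -41; move last element 45 to root → [45, -9, -39, -1, -3, 32, 16, 41, 24, 44, 11]
  45 vs smaller child -39 at index 2, swap → [-39, -9, 45, -1, -3, 32, 16, 41, 24, 44, 11]
  45 vs smaller child 16 at index 6, swap → [-39, -9, 16, -1, -3, 32, 45, 41, 24, 44, 11]
extract-min #2 returns -39:
  remove root -39; move last element 11 to root → [11, -9, 16, -1, -3, 32, 45, 41, 24, 44]
  11 vs smaller child -9 at index 1, swap → [-9, 11, 16, -1, -3, 32, 45, 41, 24, 44]
  11 vs smaller child -3 at index 4, swap → [-9, -3, 16, -1, 11, 32, 45, 41, 24, 44]
extract-min #3 returns -9:
  remove root -9; move last element 44 to root → [44, -3, 16, -1, 11, 32, 45, 41, 24]
  44 vs smaller child -3 at index 1, swap → [-3, 44, 16, -1, 11, 32, 45, 41, 24]
  44 vs smaller child -1 at index 3, swap → [-3, -1, 16, 44, 11, 32, 45, 41, 24]
  44 vs smaller child 24 at index 8, swap → [-3, -1, 16, 24, 11, 32, 45, 41, 44]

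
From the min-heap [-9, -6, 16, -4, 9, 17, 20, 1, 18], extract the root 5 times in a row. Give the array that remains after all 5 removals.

extract-min #1 returns -9:
  remove root -9; move last element 18 to root → [18, -6, 16, -4, 9, 17, 20, 1]
  18 vs smaller child -6 at index 1, swap → [-6, 18, 16, -4, 9, 17, 20, 1]
  18 vs smaller child -4 at index 3, swap → [-6, -4, 16, 18, 9, 17, 20, 1]
  18 vs only child 1 at index 7, swap → [-6, -4, 16, 1, 9, 17, 20, 18]
extract-min #2 returns -6:
  remove root -6; move last element 18 to root → [18, -4, 16, 1, 9, 17, 20]
  18 vs smaller child -4 at index 1, swap → [-4, 18, 16, 1, 9, 17, 20]
  18 vs smaller child 1 at index 3, swap → [-4, 1, 16, 18, 9, 17, 20]
extract-min #3 returns -4:
  remove root -4; move last element 20 to root → [20, 1, 16, 18, 9, 17]
  20 vs smaller child 1 at index 1, swap → [1, 20, 16, 18, 9, 17]
  20 vs smaller child 9 at index 4, swap → [1, 9, 16, 18, 20, 17]
extract-min #4 returns 1:
  remove root 1; move last element 17 to root → [17, 9, 16, 18, 20]
  17 vs smaller child 9 at index 1, swap → [9, 17, 16, 18, 20]
extract-min #5 returns 9:
  remove root 9; move last element 20 to root → [20, 17, 16, 18]
  20 vs smaller child 16 at index 2, swap → [16, 17, 20, 18]

[16, 17, 20, 18]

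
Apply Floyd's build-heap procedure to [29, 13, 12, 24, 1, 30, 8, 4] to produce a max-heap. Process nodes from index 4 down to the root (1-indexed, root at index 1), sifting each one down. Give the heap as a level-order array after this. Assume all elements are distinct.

[30, 24, 29, 13, 1, 12, 8, 4]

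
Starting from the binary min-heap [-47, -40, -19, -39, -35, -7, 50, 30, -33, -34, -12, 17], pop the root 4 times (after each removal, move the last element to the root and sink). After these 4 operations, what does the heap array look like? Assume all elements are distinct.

[-34, -33, -19, 17, -12, -7, 50, 30]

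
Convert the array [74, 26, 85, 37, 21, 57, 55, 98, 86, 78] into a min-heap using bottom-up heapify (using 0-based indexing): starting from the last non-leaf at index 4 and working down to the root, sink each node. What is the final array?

sift down from index 4: already satisfies heap property
sift down from index 3: already satisfies heap property
sift down from index 2:
  85 vs smaller child 55 at index 6, swap → [74, 26, 55, 37, 21, 57, 85, 98, 86, 78]
sift down from index 1:
  26 vs smaller child 21 at index 4, swap → [74, 21, 55, 37, 26, 57, 85, 98, 86, 78]
sift down from index 0:
  74 vs smaller child 21 at index 1, swap → [21, 74, 55, 37, 26, 57, 85, 98, 86, 78]
  74 vs smaller child 26 at index 4, swap → [21, 26, 55, 37, 74, 57, 85, 98, 86, 78]

[21, 26, 55, 37, 74, 57, 85, 98, 86, 78]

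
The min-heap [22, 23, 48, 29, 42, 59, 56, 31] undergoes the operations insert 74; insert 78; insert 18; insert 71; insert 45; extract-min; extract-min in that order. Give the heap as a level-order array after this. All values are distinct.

insert 74:
  append 74 at index 8 → [22, 23, 48, 29, 42, 59, 56, 31, 74] (no swap needed)
insert 78:
  append 78 at index 9 → [22, 23, 48, 29, 42, 59, 56, 31, 74, 78] (no swap needed)
insert 18:
  append 18 at index 10 → [22, 23, 48, 29, 42, 59, 56, 31, 74, 78, 18]
  18 < parent 42 at index 4, swap → [22, 23, 48, 29, 18, 59, 56, 31, 74, 78, 42]
  18 < parent 23 at index 1, swap → [22, 18, 48, 29, 23, 59, 56, 31, 74, 78, 42]
  18 < parent 22 at index 0, swap → [18, 22, 48, 29, 23, 59, 56, 31, 74, 78, 42]
insert 71:
  append 71 at index 11 → [18, 22, 48, 29, 23, 59, 56, 31, 74, 78, 42, 71] (no swap needed)
insert 45:
  append 45 at index 12 → [18, 22, 48, 29, 23, 59, 56, 31, 74, 78, 42, 71, 45]
  45 < parent 59 at index 5, swap → [18, 22, 48, 29, 23, 45, 56, 31, 74, 78, 42, 71, 59]
  45 < parent 48 at index 2, swap → [18, 22, 45, 29, 23, 48, 56, 31, 74, 78, 42, 71, 59]
extract-min → returns 18:
  remove root 18; move last element 59 to root → [59, 22, 45, 29, 23, 48, 56, 31, 74, 78, 42, 71]
  59 vs smaller child 22 at index 1, swap → [22, 59, 45, 29, 23, 48, 56, 31, 74, 78, 42, 71]
  59 vs smaller child 23 at index 4, swap → [22, 23, 45, 29, 59, 48, 56, 31, 74, 78, 42, 71]
  59 vs smaller child 42 at index 10, swap → [22, 23, 45, 29, 42, 48, 56, 31, 74, 78, 59, 71]
extract-min → returns 22:
  remove root 22; move last element 71 to root → [71, 23, 45, 29, 42, 48, 56, 31, 74, 78, 59]
  71 vs smaller child 23 at index 1, swap → [23, 71, 45, 29, 42, 48, 56, 31, 74, 78, 59]
  71 vs smaller child 29 at index 3, swap → [23, 29, 45, 71, 42, 48, 56, 31, 74, 78, 59]
  71 vs smaller child 31 at index 7, swap → [23, 29, 45, 31, 42, 48, 56, 71, 74, 78, 59]

[23, 29, 45, 31, 42, 48, 56, 71, 74, 78, 59]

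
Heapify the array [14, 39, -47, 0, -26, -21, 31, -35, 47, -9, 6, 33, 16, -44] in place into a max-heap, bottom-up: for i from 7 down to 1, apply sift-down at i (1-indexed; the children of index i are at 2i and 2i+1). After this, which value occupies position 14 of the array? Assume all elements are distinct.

sift down from index 7: already satisfies heap property
sift down from index 6:
  -21 vs larger child 33 at index 12, swap → [14, 39, -47, 0, -26, 33, 31, -35, 47, -9, 6, -21, 16, -44]
sift down from index 5:
  -26 vs larger child 6 at index 11, swap → [14, 39, -47, 0, 6, 33, 31, -35, 47, -9, -26, -21, 16, -44]
sift down from index 4:
  0 vs larger child 47 at index 9, swap → [14, 39, -47, 47, 6, 33, 31, -35, 0, -9, -26, -21, 16, -44]
sift down from index 3:
  -47 vs larger child 33 at index 6, swap → [14, 39, 33, 47, 6, -47, 31, -35, 0, -9, -26, -21, 16, -44]
  -47 vs larger child 16 at index 13, swap → [14, 39, 33, 47, 6, 16, 31, -35, 0, -9, -26, -21, -47, -44]
sift down from index 2:
  39 vs larger child 47 at index 4, swap → [14, 47, 33, 39, 6, 16, 31, -35, 0, -9, -26, -21, -47, -44]
sift down from index 1:
  14 vs larger child 47 at index 2, swap → [47, 14, 33, 39, 6, 16, 31, -35, 0, -9, -26, -21, -47, -44]
  14 vs larger child 39 at index 4, swap → [47, 39, 33, 14, 6, 16, 31, -35, 0, -9, -26, -21, -47, -44]
resulting array: [47, 39, 33, 14, 6, 16, 31, -35, 0, -9, -26, -21, -47, -44]

-44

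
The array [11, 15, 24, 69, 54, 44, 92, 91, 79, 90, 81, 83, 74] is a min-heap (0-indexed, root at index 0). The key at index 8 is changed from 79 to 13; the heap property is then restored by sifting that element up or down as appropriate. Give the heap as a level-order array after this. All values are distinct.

[11, 13, 24, 15, 54, 44, 92, 91, 69, 90, 81, 83, 74]

set index 8 from 79 to 13 → [11, 15, 24, 69, 54, 44, 92, 91, 13, 90, 81, 83, 74]
13 < parent 69 at index 3, swap → [11, 15, 24, 13, 54, 44, 92, 91, 69, 90, 81, 83, 74]
13 < parent 15 at index 1, swap → [11, 13, 24, 15, 54, 44, 92, 91, 69, 90, 81, 83, 74]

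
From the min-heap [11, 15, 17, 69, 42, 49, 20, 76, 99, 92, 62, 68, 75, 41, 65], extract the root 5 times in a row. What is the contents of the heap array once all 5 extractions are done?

extract-min #1 returns 11:
  remove root 11; move last element 65 to root → [65, 15, 17, 69, 42, 49, 20, 76, 99, 92, 62, 68, 75, 41]
  65 vs smaller child 15 at index 1, swap → [15, 65, 17, 69, 42, 49, 20, 76, 99, 92, 62, 68, 75, 41]
  65 vs smaller child 42 at index 4, swap → [15, 42, 17, 69, 65, 49, 20, 76, 99, 92, 62, 68, 75, 41]
  65 vs smaller child 62 at index 10, swap → [15, 42, 17, 69, 62, 49, 20, 76, 99, 92, 65, 68, 75, 41]
extract-min #2 returns 15:
  remove root 15; move last element 41 to root → [41, 42, 17, 69, 62, 49, 20, 76, 99, 92, 65, 68, 75]
  41 vs smaller child 17 at index 2, swap → [17, 42, 41, 69, 62, 49, 20, 76, 99, 92, 65, 68, 75]
  41 vs smaller child 20 at index 6, swap → [17, 42, 20, 69, 62, 49, 41, 76, 99, 92, 65, 68, 75]
extract-min #3 returns 17:
  remove root 17; move last element 75 to root → [75, 42, 20, 69, 62, 49, 41, 76, 99, 92, 65, 68]
  75 vs smaller child 20 at index 2, swap → [20, 42, 75, 69, 62, 49, 41, 76, 99, 92, 65, 68]
  75 vs smaller child 41 at index 6, swap → [20, 42, 41, 69, 62, 49, 75, 76, 99, 92, 65, 68]
extract-min #4 returns 20:
  remove root 20; move last element 68 to root → [68, 42, 41, 69, 62, 49, 75, 76, 99, 92, 65]
  68 vs smaller child 41 at index 2, swap → [41, 42, 68, 69, 62, 49, 75, 76, 99, 92, 65]
  68 vs smaller child 49 at index 5, swap → [41, 42, 49, 69, 62, 68, 75, 76, 99, 92, 65]
extract-min #5 returns 41:
  remove root 41; move last element 65 to root → [65, 42, 49, 69, 62, 68, 75, 76, 99, 92]
  65 vs smaller child 42 at index 1, swap → [42, 65, 49, 69, 62, 68, 75, 76, 99, 92]
  65 vs smaller child 62 at index 4, swap → [42, 62, 49, 69, 65, 68, 75, 76, 99, 92]

[42, 62, 49, 69, 65, 68, 75, 76, 99, 92]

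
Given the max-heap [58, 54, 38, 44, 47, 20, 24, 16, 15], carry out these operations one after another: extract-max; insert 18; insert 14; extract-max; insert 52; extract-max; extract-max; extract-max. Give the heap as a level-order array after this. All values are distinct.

[38, 18, 24, 16, 15, 20, 14]

extract-max → returns 58:
  remove root 58; move last element 15 to root → [15, 54, 38, 44, 47, 20, 24, 16]
  15 vs larger child 54 at index 1, swap → [54, 15, 38, 44, 47, 20, 24, 16]
  15 vs larger child 47 at index 4, swap → [54, 47, 38, 44, 15, 20, 24, 16]
insert 18:
  append 18 at index 8 → [54, 47, 38, 44, 15, 20, 24, 16, 18] (no swap needed)
insert 14:
  append 14 at index 9 → [54, 47, 38, 44, 15, 20, 24, 16, 18, 14] (no swap needed)
extract-max → returns 54:
  remove root 54; move last element 14 to root → [14, 47, 38, 44, 15, 20, 24, 16, 18]
  14 vs larger child 47 at index 1, swap → [47, 14, 38, 44, 15, 20, 24, 16, 18]
  14 vs larger child 44 at index 3, swap → [47, 44, 38, 14, 15, 20, 24, 16, 18]
  14 vs larger child 18 at index 8, swap → [47, 44, 38, 18, 15, 20, 24, 16, 14]
insert 52:
  append 52 at index 9 → [47, 44, 38, 18, 15, 20, 24, 16, 14, 52]
  52 > parent 15 at index 4, swap → [47, 44, 38, 18, 52, 20, 24, 16, 14, 15]
  52 > parent 44 at index 1, swap → [47, 52, 38, 18, 44, 20, 24, 16, 14, 15]
  52 > parent 47 at index 0, swap → [52, 47, 38, 18, 44, 20, 24, 16, 14, 15]
extract-max → returns 52:
  remove root 52; move last element 15 to root → [15, 47, 38, 18, 44, 20, 24, 16, 14]
  15 vs larger child 47 at index 1, swap → [47, 15, 38, 18, 44, 20, 24, 16, 14]
  15 vs larger child 44 at index 4, swap → [47, 44, 38, 18, 15, 20, 24, 16, 14]
extract-max → returns 47:
  remove root 47; move last element 14 to root → [14, 44, 38, 18, 15, 20, 24, 16]
  14 vs larger child 44 at index 1, swap → [44, 14, 38, 18, 15, 20, 24, 16]
  14 vs larger child 18 at index 3, swap → [44, 18, 38, 14, 15, 20, 24, 16]
  14 vs only child 16 at index 7, swap → [44, 18, 38, 16, 15, 20, 24, 14]
extract-max → returns 44:
  remove root 44; move last element 14 to root → [14, 18, 38, 16, 15, 20, 24]
  14 vs larger child 38 at index 2, swap → [38, 18, 14, 16, 15, 20, 24]
  14 vs larger child 24 at index 6, swap → [38, 18, 24, 16, 15, 20, 14]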